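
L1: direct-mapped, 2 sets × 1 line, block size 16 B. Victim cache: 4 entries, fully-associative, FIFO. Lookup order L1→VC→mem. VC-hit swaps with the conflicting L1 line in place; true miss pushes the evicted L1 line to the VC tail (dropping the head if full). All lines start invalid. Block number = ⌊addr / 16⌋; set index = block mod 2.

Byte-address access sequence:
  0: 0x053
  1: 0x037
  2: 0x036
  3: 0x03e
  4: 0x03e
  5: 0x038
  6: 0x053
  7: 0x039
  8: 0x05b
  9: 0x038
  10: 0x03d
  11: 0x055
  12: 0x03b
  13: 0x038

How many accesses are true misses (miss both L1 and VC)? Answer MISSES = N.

#0 0x53→b5/s1 MISS; vc=[]
#1 0x37→b3/s1 MISS; vc=[5]
#2 0x36→b3/s1 L1-HIT; vc=[5]
#3 0x3e→b3/s1 L1-HIT; vc=[5]
#4 0x3e→b3/s1 L1-HIT; vc=[5]
#5 0x38→b3/s1 L1-HIT; vc=[5]
#6 0x53→b5/s1 VC-HIT; vc=[3]
#7 0x39→b3/s1 VC-HIT; vc=[5]
#8 0x5b→b5/s1 VC-HIT; vc=[3]
#9 0x38→b3/s1 VC-HIT; vc=[5]
#10 0x3d→b3/s1 L1-HIT; vc=[5]
#11 0x55→b5/s1 VC-HIT; vc=[3]
#12 0x3b→b3/s1 VC-HIT; vc=[5]
#13 0x38→b3/s1 L1-HIT; vc=[5]

MISSES = 2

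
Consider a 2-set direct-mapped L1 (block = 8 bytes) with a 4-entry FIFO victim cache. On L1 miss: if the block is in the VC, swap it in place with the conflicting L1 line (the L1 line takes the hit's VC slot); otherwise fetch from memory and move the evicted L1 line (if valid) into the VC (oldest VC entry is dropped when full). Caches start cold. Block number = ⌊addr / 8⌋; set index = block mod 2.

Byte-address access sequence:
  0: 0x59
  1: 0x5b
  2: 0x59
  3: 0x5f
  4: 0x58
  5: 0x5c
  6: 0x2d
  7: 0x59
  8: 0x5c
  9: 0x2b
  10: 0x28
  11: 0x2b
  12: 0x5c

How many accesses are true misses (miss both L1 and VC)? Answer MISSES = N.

#0 0x59→b11/s1 MISS; vc=[]
#1 0x5b→b11/s1 L1-HIT; vc=[]
#2 0x59→b11/s1 L1-HIT; vc=[]
#3 0x5f→b11/s1 L1-HIT; vc=[]
#4 0x58→b11/s1 L1-HIT; vc=[]
#5 0x5c→b11/s1 L1-HIT; vc=[]
#6 0x2d→b5/s1 MISS; vc=[11]
#7 0x59→b11/s1 VC-HIT; vc=[5]
#8 0x5c→b11/s1 L1-HIT; vc=[5]
#9 0x2b→b5/s1 VC-HIT; vc=[11]
#10 0x28→b5/s1 L1-HIT; vc=[11]
#11 0x2b→b5/s1 L1-HIT; vc=[11]
#12 0x5c→b11/s1 VC-HIT; vc=[5]

MISSES = 2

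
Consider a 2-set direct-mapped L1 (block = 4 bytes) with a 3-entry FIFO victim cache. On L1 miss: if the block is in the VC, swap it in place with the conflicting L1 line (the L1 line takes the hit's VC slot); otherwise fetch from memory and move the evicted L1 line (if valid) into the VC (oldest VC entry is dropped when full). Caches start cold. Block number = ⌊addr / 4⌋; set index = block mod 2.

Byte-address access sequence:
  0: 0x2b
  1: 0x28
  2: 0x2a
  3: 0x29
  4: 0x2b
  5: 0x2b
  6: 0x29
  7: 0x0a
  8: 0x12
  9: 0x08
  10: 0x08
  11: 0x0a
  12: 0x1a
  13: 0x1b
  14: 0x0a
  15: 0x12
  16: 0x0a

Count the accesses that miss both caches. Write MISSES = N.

MISSES = 4

  [0] addr=0x2b blk=10 s=0: MISS | VC []
  [1] addr=0x28 blk=10 s=0: L1-HIT | VC []
  [2] addr=0x2a blk=10 s=0: L1-HIT | VC []
  [3] addr=0x29 blk=10 s=0: L1-HIT | VC []
  [4] addr=0x2b blk=10 s=0: L1-HIT | VC []
  [5] addr=0x2b blk=10 s=0: L1-HIT | VC []
  [6] addr=0x29 blk=10 s=0: L1-HIT | VC []
  [7] addr=0xa blk=2 s=0: MISS | VC [10]
  [8] addr=0x12 blk=4 s=0: MISS | VC [10, 2]
  [9] addr=0x8 blk=2 s=0: VC-HIT | VC [10, 4]
  [10] addr=0x8 blk=2 s=0: L1-HIT | VC [10, 4]
  [11] addr=0xa blk=2 s=0: L1-HIT | VC [10, 4]
  [12] addr=0x1a blk=6 s=0: MISS | VC [10, 4, 2]
  [13] addr=0x1b blk=6 s=0: L1-HIT | VC [10, 4, 2]
  [14] addr=0xa blk=2 s=0: VC-HIT | VC [10, 4, 6]
  [15] addr=0x12 blk=4 s=0: VC-HIT | VC [10, 2, 6]
  [16] addr=0xa blk=2 s=0: VC-HIT | VC [10, 4, 6]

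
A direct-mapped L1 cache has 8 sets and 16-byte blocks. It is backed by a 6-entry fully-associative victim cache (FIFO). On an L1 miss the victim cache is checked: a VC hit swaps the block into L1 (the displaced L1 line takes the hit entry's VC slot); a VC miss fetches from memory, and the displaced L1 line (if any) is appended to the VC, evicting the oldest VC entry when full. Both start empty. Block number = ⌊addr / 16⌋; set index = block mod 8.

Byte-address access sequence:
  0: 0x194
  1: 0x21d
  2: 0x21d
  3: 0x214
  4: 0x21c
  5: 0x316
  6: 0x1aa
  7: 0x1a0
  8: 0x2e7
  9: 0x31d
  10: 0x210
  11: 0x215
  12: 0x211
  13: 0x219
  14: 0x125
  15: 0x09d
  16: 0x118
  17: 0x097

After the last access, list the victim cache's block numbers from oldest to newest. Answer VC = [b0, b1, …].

#0 0x194→b25/s1 MISS; vc=[]
#1 0x21d→b33/s1 MISS; vc=[25]
#2 0x21d→b33/s1 L1-HIT; vc=[25]
#3 0x214→b33/s1 L1-HIT; vc=[25]
#4 0x21c→b33/s1 L1-HIT; vc=[25]
#5 0x316→b49/s1 MISS; vc=[25,33]
#6 0x1aa→b26/s2 MISS; vc=[25,33]
#7 0x1a0→b26/s2 L1-HIT; vc=[25,33]
#8 0x2e7→b46/s6 MISS; vc=[25,33]
#9 0x31d→b49/s1 L1-HIT; vc=[25,33]
#10 0x210→b33/s1 VC-HIT; vc=[25,49]
#11 0x215→b33/s1 L1-HIT; vc=[25,49]
#12 0x211→b33/s1 L1-HIT; vc=[25,49]
#13 0x219→b33/s1 L1-HIT; vc=[25,49]
#14 0x125→b18/s2 MISS; vc=[25,49,26]
#15 0x9d→b9/s1 MISS; vc=[25,49,26,33]
#16 0x118→b17/s1 MISS; vc=[25,49,26,33,9]
#17 0x97→b9/s1 VC-HIT; vc=[25,49,26,33,17]

VC = [25, 49, 26, 33, 17]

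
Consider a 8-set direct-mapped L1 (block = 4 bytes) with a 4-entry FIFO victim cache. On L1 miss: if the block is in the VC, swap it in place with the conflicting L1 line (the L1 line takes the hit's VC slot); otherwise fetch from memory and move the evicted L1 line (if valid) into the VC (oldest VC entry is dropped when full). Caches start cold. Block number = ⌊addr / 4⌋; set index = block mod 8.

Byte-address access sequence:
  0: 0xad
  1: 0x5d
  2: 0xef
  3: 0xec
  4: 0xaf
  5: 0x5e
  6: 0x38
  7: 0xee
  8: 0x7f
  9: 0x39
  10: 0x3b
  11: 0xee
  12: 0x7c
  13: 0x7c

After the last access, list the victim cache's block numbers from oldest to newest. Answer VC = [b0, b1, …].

VC = [43, 23]

#0 0xad→b43/s3 MISS; vc=[]
#1 0x5d→b23/s7 MISS; vc=[]
#2 0xef→b59/s3 MISS; vc=[43]
#3 0xec→b59/s3 L1-HIT; vc=[43]
#4 0xaf→b43/s3 VC-HIT; vc=[59]
#5 0x5e→b23/s7 L1-HIT; vc=[59]
#6 0x38→b14/s6 MISS; vc=[59]
#7 0xee→b59/s3 VC-HIT; vc=[43]
#8 0x7f→b31/s7 MISS; vc=[43,23]
#9 0x39→b14/s6 L1-HIT; vc=[43,23]
#10 0x3b→b14/s6 L1-HIT; vc=[43,23]
#11 0xee→b59/s3 L1-HIT; vc=[43,23]
#12 0x7c→b31/s7 L1-HIT; vc=[43,23]
#13 0x7c→b31/s7 L1-HIT; vc=[43,23]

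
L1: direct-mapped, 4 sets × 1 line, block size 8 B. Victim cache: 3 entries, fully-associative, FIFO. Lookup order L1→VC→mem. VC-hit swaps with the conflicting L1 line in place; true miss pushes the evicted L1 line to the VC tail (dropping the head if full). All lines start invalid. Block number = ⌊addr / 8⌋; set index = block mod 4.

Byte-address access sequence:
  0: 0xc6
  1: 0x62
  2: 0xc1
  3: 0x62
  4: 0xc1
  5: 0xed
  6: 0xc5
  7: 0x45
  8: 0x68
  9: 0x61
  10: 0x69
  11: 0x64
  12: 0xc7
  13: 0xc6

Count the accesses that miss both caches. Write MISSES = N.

  [0] addr=0xc6 blk=24 s=0: MISS | VC []
  [1] addr=0x62 blk=12 s=0: MISS | VC [24]
  [2] addr=0xc1 blk=24 s=0: VC-HIT | VC [12]
  [3] addr=0x62 blk=12 s=0: VC-HIT | VC [24]
  [4] addr=0xc1 blk=24 s=0: VC-HIT | VC [12]
  [5] addr=0xed blk=29 s=1: MISS | VC [12]
  [6] addr=0xc5 blk=24 s=0: L1-HIT | VC [12]
  [7] addr=0x45 blk=8 s=0: MISS | VC [12, 24]
  [8] addr=0x68 blk=13 s=1: MISS | VC [12, 24, 29]
  [9] addr=0x61 blk=12 s=0: VC-HIT | VC [8, 24, 29]
  [10] addr=0x69 blk=13 s=1: L1-HIT | VC [8, 24, 29]
  [11] addr=0x64 blk=12 s=0: L1-HIT | VC [8, 24, 29]
  [12] addr=0xc7 blk=24 s=0: VC-HIT | VC [8, 12, 29]
  [13] addr=0xc6 blk=24 s=0: L1-HIT | VC [8, 12, 29]

MISSES = 5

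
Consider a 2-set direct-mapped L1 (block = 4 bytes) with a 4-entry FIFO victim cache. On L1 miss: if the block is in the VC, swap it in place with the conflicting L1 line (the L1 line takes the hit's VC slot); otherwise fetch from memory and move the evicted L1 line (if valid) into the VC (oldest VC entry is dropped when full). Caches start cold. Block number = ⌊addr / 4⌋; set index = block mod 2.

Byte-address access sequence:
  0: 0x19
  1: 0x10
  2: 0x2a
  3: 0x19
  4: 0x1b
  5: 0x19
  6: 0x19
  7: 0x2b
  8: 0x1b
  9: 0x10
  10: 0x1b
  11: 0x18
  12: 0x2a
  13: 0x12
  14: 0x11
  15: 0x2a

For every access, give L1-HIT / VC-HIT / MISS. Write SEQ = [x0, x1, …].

#0 0x19→b6/s0 MISS; vc=[]
#1 0x10→b4/s0 MISS; vc=[6]
#2 0x2a→b10/s0 MISS; vc=[6,4]
#3 0x19→b6/s0 VC-HIT; vc=[10,4]
#4 0x1b→b6/s0 L1-HIT; vc=[10,4]
#5 0x19→b6/s0 L1-HIT; vc=[10,4]
#6 0x19→b6/s0 L1-HIT; vc=[10,4]
#7 0x2b→b10/s0 VC-HIT; vc=[6,4]
#8 0x1b→b6/s0 VC-HIT; vc=[10,4]
#9 0x10→b4/s0 VC-HIT; vc=[10,6]
#10 0x1b→b6/s0 VC-HIT; vc=[10,4]
#11 0x18→b6/s0 L1-HIT; vc=[10,4]
#12 0x2a→b10/s0 VC-HIT; vc=[6,4]
#13 0x12→b4/s0 VC-HIT; vc=[6,10]
#14 0x11→b4/s0 L1-HIT; vc=[6,10]
#15 0x2a→b10/s0 VC-HIT; vc=[6,4]

SEQ = [MISS, MISS, MISS, VC-HIT, L1-HIT, L1-HIT, L1-HIT, VC-HIT, VC-HIT, VC-HIT, VC-HIT, L1-HIT, VC-HIT, VC-HIT, L1-HIT, VC-HIT]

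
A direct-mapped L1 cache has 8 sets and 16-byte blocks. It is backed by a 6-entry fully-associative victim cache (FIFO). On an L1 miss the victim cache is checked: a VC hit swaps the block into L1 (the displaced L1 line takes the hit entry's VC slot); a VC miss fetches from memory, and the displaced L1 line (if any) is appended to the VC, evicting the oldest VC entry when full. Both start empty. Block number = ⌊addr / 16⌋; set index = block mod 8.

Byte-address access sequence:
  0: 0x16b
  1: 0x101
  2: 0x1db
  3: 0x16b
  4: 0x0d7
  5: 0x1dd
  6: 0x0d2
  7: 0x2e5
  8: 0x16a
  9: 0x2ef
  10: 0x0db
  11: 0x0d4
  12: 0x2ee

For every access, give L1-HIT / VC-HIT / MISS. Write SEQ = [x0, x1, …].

#0 0x16b→b22/s6 MISS; vc=[]
#1 0x101→b16/s0 MISS; vc=[]
#2 0x1db→b29/s5 MISS; vc=[]
#3 0x16b→b22/s6 L1-HIT; vc=[]
#4 0xd7→b13/s5 MISS; vc=[29]
#5 0x1dd→b29/s5 VC-HIT; vc=[13]
#6 0xd2→b13/s5 VC-HIT; vc=[29]
#7 0x2e5→b46/s6 MISS; vc=[29,22]
#8 0x16a→b22/s6 VC-HIT; vc=[29,46]
#9 0x2ef→b46/s6 VC-HIT; vc=[29,22]
#10 0xdb→b13/s5 L1-HIT; vc=[29,22]
#11 0xd4→b13/s5 L1-HIT; vc=[29,22]
#12 0x2ee→b46/s6 L1-HIT; vc=[29,22]

SEQ = [MISS, MISS, MISS, L1-HIT, MISS, VC-HIT, VC-HIT, MISS, VC-HIT, VC-HIT, L1-HIT, L1-HIT, L1-HIT]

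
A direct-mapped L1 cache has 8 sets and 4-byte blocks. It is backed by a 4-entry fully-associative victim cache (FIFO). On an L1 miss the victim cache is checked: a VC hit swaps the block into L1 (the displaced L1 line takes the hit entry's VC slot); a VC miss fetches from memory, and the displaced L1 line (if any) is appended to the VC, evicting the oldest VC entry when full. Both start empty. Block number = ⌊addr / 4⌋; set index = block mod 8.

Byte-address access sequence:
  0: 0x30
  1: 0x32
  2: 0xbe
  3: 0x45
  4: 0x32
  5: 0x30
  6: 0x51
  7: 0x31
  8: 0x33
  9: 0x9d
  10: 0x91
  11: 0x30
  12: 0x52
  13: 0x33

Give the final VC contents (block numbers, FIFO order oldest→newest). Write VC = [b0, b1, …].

#0 0x30→b12/s4 MISS; vc=[]
#1 0x32→b12/s4 L1-HIT; vc=[]
#2 0xbe→b47/s7 MISS; vc=[]
#3 0x45→b17/s1 MISS; vc=[]
#4 0x32→b12/s4 L1-HIT; vc=[]
#5 0x30→b12/s4 L1-HIT; vc=[]
#6 0x51→b20/s4 MISS; vc=[12]
#7 0x31→b12/s4 VC-HIT; vc=[20]
#8 0x33→b12/s4 L1-HIT; vc=[20]
#9 0x9d→b39/s7 MISS; vc=[20,47]
#10 0x91→b36/s4 MISS; vc=[20,47,12]
#11 0x30→b12/s4 VC-HIT; vc=[20,47,36]
#12 0x52→b20/s4 VC-HIT; vc=[12,47,36]
#13 0x33→b12/s4 VC-HIT; vc=[20,47,36]

VC = [20, 47, 36]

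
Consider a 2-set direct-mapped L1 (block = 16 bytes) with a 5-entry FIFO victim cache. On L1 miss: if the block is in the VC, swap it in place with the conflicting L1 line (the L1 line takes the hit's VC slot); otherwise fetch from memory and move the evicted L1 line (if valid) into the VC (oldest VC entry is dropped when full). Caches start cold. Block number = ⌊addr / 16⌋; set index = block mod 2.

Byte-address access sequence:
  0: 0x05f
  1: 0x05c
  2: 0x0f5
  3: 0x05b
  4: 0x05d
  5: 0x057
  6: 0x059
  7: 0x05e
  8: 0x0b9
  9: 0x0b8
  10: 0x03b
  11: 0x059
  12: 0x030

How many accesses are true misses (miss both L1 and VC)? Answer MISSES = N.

MISSES = 4

0: 0x5f (blk 5, set 1) → MISS  vc=[]
1: 0x5c (blk 5, set 1) → L1-HIT  vc=[]
2: 0xf5 (blk 15, set 1) → MISS  vc=[5]
3: 0x5b (blk 5, set 1) → VC-HIT  vc=[15]
4: 0x5d (blk 5, set 1) → L1-HIT  vc=[15]
5: 0x57 (blk 5, set 1) → L1-HIT  vc=[15]
6: 0x59 (blk 5, set 1) → L1-HIT  vc=[15]
7: 0x5e (blk 5, set 1) → L1-HIT  vc=[15]
8: 0xb9 (blk 11, set 1) → MISS  vc=[15, 5]
9: 0xb8 (blk 11, set 1) → L1-HIT  vc=[15, 5]
10: 0x3b (blk 3, set 1) → MISS  vc=[15, 5, 11]
11: 0x59 (blk 5, set 1) → VC-HIT  vc=[15, 3, 11]
12: 0x30 (blk 3, set 1) → VC-HIT  vc=[15, 5, 11]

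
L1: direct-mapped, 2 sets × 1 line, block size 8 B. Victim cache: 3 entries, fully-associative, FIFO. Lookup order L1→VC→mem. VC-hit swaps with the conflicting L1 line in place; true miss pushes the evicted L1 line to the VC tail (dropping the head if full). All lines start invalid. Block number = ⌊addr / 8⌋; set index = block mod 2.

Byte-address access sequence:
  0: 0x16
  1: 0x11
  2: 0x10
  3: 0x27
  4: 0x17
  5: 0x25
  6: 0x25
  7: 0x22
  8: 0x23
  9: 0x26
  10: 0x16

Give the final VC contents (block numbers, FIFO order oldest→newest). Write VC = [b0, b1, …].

VC = [4]

#0 0x16→b2/s0 MISS; vc=[]
#1 0x11→b2/s0 L1-HIT; vc=[]
#2 0x10→b2/s0 L1-HIT; vc=[]
#3 0x27→b4/s0 MISS; vc=[2]
#4 0x17→b2/s0 VC-HIT; vc=[4]
#5 0x25→b4/s0 VC-HIT; vc=[2]
#6 0x25→b4/s0 L1-HIT; vc=[2]
#7 0x22→b4/s0 L1-HIT; vc=[2]
#8 0x23→b4/s0 L1-HIT; vc=[2]
#9 0x26→b4/s0 L1-HIT; vc=[2]
#10 0x16→b2/s0 VC-HIT; vc=[4]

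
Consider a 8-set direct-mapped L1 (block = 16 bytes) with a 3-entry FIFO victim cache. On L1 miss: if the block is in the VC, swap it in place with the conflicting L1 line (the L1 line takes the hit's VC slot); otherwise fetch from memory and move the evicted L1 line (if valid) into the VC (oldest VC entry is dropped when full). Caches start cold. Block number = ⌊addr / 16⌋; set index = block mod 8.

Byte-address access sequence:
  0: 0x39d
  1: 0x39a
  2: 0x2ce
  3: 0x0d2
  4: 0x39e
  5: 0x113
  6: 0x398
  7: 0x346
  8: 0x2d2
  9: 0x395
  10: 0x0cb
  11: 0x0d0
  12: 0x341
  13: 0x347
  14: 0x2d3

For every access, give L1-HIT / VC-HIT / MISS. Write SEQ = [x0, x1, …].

SEQ = [MISS, L1-HIT, MISS, MISS, L1-HIT, MISS, VC-HIT, MISS, MISS, L1-HIT, MISS, VC-HIT, VC-HIT, L1-HIT, VC-HIT]

0: 0x39d (blk 57, set 1) → MISS  vc=[]
1: 0x39a (blk 57, set 1) → L1-HIT  vc=[]
2: 0x2ce (blk 44, set 4) → MISS  vc=[]
3: 0xd2 (blk 13, set 5) → MISS  vc=[]
4: 0x39e (blk 57, set 1) → L1-HIT  vc=[]
5: 0x113 (blk 17, set 1) → MISS  vc=[57]
6: 0x398 (blk 57, set 1) → VC-HIT  vc=[17]
7: 0x346 (blk 52, set 4) → MISS  vc=[17, 44]
8: 0x2d2 (blk 45, set 5) → MISS  vc=[17, 44, 13]
9: 0x395 (blk 57, set 1) → L1-HIT  vc=[17, 44, 13]
10: 0xcb (blk 12, set 4) → MISS  vc=[44, 13, 52]
11: 0xd0 (blk 13, set 5) → VC-HIT  vc=[44, 45, 52]
12: 0x341 (blk 52, set 4) → VC-HIT  vc=[44, 45, 12]
13: 0x347 (blk 52, set 4) → L1-HIT  vc=[44, 45, 12]
14: 0x2d3 (blk 45, set 5) → VC-HIT  vc=[44, 13, 12]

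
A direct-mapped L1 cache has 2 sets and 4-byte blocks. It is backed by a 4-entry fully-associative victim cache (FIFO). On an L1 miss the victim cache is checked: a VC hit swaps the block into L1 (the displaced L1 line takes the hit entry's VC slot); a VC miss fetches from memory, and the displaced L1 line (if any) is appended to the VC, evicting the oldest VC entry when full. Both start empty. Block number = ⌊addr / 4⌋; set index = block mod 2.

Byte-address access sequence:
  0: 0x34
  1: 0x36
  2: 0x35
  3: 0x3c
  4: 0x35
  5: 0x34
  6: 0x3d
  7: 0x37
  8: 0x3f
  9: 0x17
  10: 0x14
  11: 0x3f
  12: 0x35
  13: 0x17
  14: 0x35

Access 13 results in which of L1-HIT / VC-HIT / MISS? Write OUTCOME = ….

#0 0x34→b13/s1 MISS; vc=[]
#1 0x36→b13/s1 L1-HIT; vc=[]
#2 0x35→b13/s1 L1-HIT; vc=[]
#3 0x3c→b15/s1 MISS; vc=[13]
#4 0x35→b13/s1 VC-HIT; vc=[15]
#5 0x34→b13/s1 L1-HIT; vc=[15]
#6 0x3d→b15/s1 VC-HIT; vc=[13]
#7 0x37→b13/s1 VC-HIT; vc=[15]
#8 0x3f→b15/s1 VC-HIT; vc=[13]
#9 0x17→b5/s1 MISS; vc=[13,15]
#10 0x14→b5/s1 L1-HIT; vc=[13,15]
#11 0x3f→b15/s1 VC-HIT; vc=[13,5]
#12 0x35→b13/s1 VC-HIT; vc=[15,5]
#13 0x17→b5/s1 VC-HIT; vc=[15,13]
#14 0x35→b13/s1 VC-HIT; vc=[15,5]

OUTCOME = VC-HIT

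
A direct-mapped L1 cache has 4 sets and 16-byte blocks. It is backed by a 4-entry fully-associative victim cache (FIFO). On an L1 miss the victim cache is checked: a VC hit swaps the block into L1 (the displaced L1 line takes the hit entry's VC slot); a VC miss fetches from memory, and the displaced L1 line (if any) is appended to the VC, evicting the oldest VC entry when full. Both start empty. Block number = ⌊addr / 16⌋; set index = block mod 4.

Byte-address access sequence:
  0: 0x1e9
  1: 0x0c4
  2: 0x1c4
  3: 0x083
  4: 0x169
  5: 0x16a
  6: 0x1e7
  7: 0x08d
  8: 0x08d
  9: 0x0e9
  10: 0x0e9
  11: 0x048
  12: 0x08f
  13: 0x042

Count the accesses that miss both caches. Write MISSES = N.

  [0] addr=0x1e9 blk=30 s=2: MISS | VC []
  [1] addr=0xc4 blk=12 s=0: MISS | VC []
  [2] addr=0x1c4 blk=28 s=0: MISS | VC [12]
  [3] addr=0x83 blk=8 s=0: MISS | VC [12, 28]
  [4] addr=0x169 blk=22 s=2: MISS | VC [12, 28, 30]
  [5] addr=0x16a blk=22 s=2: L1-HIT | VC [12, 28, 30]
  [6] addr=0x1e7 blk=30 s=2: VC-HIT | VC [12, 28, 22]
  [7] addr=0x8d blk=8 s=0: L1-HIT | VC [12, 28, 22]
  [8] addr=0x8d blk=8 s=0: L1-HIT | VC [12, 28, 22]
  [9] addr=0xe9 blk=14 s=2: MISS | VC [12, 28, 22, 30]
  [10] addr=0xe9 blk=14 s=2: L1-HIT | VC [12, 28, 22, 30]
  [11] addr=0x48 blk=4 s=0: MISS | VC [28, 22, 30, 8]
  [12] addr=0x8f blk=8 s=0: VC-HIT | VC [28, 22, 30, 4]
  [13] addr=0x42 blk=4 s=0: VC-HIT | VC [28, 22, 30, 8]

MISSES = 7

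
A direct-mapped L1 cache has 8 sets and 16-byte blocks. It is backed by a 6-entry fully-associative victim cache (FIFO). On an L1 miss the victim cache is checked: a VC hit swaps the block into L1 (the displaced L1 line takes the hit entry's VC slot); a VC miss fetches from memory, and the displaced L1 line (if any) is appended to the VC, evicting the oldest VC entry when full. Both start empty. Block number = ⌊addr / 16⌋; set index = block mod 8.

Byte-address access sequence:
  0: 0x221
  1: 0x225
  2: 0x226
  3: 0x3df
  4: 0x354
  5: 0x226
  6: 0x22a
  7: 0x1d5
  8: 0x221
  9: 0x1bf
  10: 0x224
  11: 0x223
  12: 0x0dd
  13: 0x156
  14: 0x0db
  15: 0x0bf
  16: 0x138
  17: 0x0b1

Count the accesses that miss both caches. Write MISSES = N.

  [0] addr=0x221 blk=34 s=2: MISS | VC []
  [1] addr=0x225 blk=34 s=2: L1-HIT | VC []
  [2] addr=0x226 blk=34 s=2: L1-HIT | VC []
  [3] addr=0x3df blk=61 s=5: MISS | VC []
  [4] addr=0x354 blk=53 s=5: MISS | VC [61]
  [5] addr=0x226 blk=34 s=2: L1-HIT | VC [61]
  [6] addr=0x22a blk=34 s=2: L1-HIT | VC [61]
  [7] addr=0x1d5 blk=29 s=5: MISS | VC [61, 53]
  [8] addr=0x221 blk=34 s=2: L1-HIT | VC [61, 53]
  [9] addr=0x1bf blk=27 s=3: MISS | VC [61, 53]
  [10] addr=0x224 blk=34 s=2: L1-HIT | VC [61, 53]
  [11] addr=0x223 blk=34 s=2: L1-HIT | VC [61, 53]
  [12] addr=0xdd blk=13 s=5: MISS | VC [61, 53, 29]
  [13] addr=0x156 blk=21 s=5: MISS | VC [61, 53, 29, 13]
  [14] addr=0xdb blk=13 s=5: VC-HIT | VC [61, 53, 29, 21]
  [15] addr=0xbf blk=11 s=3: MISS | VC [61, 53, 29, 21, 27]
  [16] addr=0x138 blk=19 s=3: MISS | VC [61, 53, 29, 21, 27, 11]
  [17] addr=0xb1 blk=11 s=3: VC-HIT | VC [61, 53, 29, 21, 27, 19]

MISSES = 9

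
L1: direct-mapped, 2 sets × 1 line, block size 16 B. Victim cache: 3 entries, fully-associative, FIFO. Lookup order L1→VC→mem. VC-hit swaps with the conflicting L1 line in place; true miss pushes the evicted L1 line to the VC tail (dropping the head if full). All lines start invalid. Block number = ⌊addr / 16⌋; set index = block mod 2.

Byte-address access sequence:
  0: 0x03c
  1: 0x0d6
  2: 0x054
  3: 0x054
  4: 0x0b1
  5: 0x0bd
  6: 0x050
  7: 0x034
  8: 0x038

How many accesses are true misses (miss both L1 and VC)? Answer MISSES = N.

MISSES = 4

  [0] addr=0x3c blk=3 s=1: MISS | VC []
  [1] addr=0xd6 blk=13 s=1: MISS | VC [3]
  [2] addr=0x54 blk=5 s=1: MISS | VC [3, 13]
  [3] addr=0x54 blk=5 s=1: L1-HIT | VC [3, 13]
  [4] addr=0xb1 blk=11 s=1: MISS | VC [3, 13, 5]
  [5] addr=0xbd blk=11 s=1: L1-HIT | VC [3, 13, 5]
  [6] addr=0x50 blk=5 s=1: VC-HIT | VC [3, 13, 11]
  [7] addr=0x34 blk=3 s=1: VC-HIT | VC [5, 13, 11]
  [8] addr=0x38 blk=3 s=1: L1-HIT | VC [5, 13, 11]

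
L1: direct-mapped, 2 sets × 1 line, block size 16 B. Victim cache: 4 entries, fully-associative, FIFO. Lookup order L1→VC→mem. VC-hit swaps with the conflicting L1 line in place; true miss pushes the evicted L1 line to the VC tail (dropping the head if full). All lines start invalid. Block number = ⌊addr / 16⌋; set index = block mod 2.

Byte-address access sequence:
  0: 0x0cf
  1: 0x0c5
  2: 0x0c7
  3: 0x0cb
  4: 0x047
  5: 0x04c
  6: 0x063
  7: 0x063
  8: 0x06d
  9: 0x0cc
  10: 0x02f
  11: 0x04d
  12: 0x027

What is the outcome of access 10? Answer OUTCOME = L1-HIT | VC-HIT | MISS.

  [0] addr=0xcf blk=12 s=0: MISS | VC []
  [1] addr=0xc5 blk=12 s=0: L1-HIT | VC []
  [2] addr=0xc7 blk=12 s=0: L1-HIT | VC []
  [3] addr=0xcb blk=12 s=0: L1-HIT | VC []
  [4] addr=0x47 blk=4 s=0: MISS | VC [12]
  [5] addr=0x4c blk=4 s=0: L1-HIT | VC [12]
  [6] addr=0x63 blk=6 s=0: MISS | VC [12, 4]
  [7] addr=0x63 blk=6 s=0: L1-HIT | VC [12, 4]
  [8] addr=0x6d blk=6 s=0: L1-HIT | VC [12, 4]
  [9] addr=0xcc blk=12 s=0: VC-HIT | VC [6, 4]
  [10] addr=0x2f blk=2 s=0: MISS | VC [6, 4, 12]
  [11] addr=0x4d blk=4 s=0: VC-HIT | VC [6, 2, 12]
  [12] addr=0x27 blk=2 s=0: VC-HIT | VC [6, 4, 12]

OUTCOME = MISS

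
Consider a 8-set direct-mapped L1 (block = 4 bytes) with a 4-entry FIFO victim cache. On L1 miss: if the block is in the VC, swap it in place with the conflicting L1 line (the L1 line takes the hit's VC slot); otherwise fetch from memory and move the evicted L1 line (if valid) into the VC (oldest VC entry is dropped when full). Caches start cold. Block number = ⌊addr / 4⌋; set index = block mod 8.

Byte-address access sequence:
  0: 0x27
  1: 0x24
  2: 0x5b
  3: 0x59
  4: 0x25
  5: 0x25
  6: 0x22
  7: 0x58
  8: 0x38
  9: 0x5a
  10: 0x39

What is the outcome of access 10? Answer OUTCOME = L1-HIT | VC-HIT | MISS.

#0 0x27→b9/s1 MISS; vc=[]
#1 0x24→b9/s1 L1-HIT; vc=[]
#2 0x5b→b22/s6 MISS; vc=[]
#3 0x59→b22/s6 L1-HIT; vc=[]
#4 0x25→b9/s1 L1-HIT; vc=[]
#5 0x25→b9/s1 L1-HIT; vc=[]
#6 0x22→b8/s0 MISS; vc=[]
#7 0x58→b22/s6 L1-HIT; vc=[]
#8 0x38→b14/s6 MISS; vc=[22]
#9 0x5a→b22/s6 VC-HIT; vc=[14]
#10 0x39→b14/s6 VC-HIT; vc=[22]

OUTCOME = VC-HIT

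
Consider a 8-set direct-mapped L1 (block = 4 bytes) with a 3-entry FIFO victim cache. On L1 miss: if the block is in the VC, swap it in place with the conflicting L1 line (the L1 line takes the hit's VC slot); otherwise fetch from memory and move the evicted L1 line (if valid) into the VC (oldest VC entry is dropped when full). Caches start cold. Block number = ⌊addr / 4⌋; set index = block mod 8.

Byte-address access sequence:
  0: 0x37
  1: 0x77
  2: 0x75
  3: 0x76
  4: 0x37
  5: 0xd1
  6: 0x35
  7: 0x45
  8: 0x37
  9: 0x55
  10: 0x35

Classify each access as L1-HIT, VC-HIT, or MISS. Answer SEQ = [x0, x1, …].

  [0] addr=0x37 blk=13 s=5: MISS | VC []
  [1] addr=0x77 blk=29 s=5: MISS | VC [13]
  [2] addr=0x75 blk=29 s=5: L1-HIT | VC [13]
  [3] addr=0x76 blk=29 s=5: L1-HIT | VC [13]
  [4] addr=0x37 blk=13 s=5: VC-HIT | VC [29]
  [5] addr=0xd1 blk=52 s=4: MISS | VC [29]
  [6] addr=0x35 blk=13 s=5: L1-HIT | VC [29]
  [7] addr=0x45 blk=17 s=1: MISS | VC [29]
  [8] addr=0x37 blk=13 s=5: L1-HIT | VC [29]
  [9] addr=0x55 blk=21 s=5: MISS | VC [29, 13]
  [10] addr=0x35 blk=13 s=5: VC-HIT | VC [29, 21]

SEQ = [MISS, MISS, L1-HIT, L1-HIT, VC-HIT, MISS, L1-HIT, MISS, L1-HIT, MISS, VC-HIT]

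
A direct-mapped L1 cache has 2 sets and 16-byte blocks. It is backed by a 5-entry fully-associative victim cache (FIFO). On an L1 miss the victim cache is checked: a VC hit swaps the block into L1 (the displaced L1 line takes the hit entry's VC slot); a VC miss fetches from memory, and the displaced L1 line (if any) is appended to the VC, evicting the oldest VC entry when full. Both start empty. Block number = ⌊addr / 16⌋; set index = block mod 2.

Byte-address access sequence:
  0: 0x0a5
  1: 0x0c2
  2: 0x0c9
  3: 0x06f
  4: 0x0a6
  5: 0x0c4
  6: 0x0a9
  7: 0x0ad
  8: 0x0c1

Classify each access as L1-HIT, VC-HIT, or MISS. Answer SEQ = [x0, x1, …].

SEQ = [MISS, MISS, L1-HIT, MISS, VC-HIT, VC-HIT, VC-HIT, L1-HIT, VC-HIT]

0: 0xa5 (blk 10, set 0) → MISS  vc=[]
1: 0xc2 (blk 12, set 0) → MISS  vc=[10]
2: 0xc9 (blk 12, set 0) → L1-HIT  vc=[10]
3: 0x6f (blk 6, set 0) → MISS  vc=[10, 12]
4: 0xa6 (blk 10, set 0) → VC-HIT  vc=[6, 12]
5: 0xc4 (blk 12, set 0) → VC-HIT  vc=[6, 10]
6: 0xa9 (blk 10, set 0) → VC-HIT  vc=[6, 12]
7: 0xad (blk 10, set 0) → L1-HIT  vc=[6, 12]
8: 0xc1 (blk 12, set 0) → VC-HIT  vc=[6, 10]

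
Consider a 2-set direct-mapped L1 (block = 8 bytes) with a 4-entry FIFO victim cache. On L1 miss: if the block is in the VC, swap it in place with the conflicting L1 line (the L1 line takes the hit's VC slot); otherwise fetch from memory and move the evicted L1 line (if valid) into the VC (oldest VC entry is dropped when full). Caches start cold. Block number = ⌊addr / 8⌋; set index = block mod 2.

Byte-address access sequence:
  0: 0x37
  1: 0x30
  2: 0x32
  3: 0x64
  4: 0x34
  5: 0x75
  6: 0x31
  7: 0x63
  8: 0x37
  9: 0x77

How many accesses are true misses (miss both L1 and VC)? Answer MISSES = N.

MISSES = 3

#0 0x37→b6/s0 MISS; vc=[]
#1 0x30→b6/s0 L1-HIT; vc=[]
#2 0x32→b6/s0 L1-HIT; vc=[]
#3 0x64→b12/s0 MISS; vc=[6]
#4 0x34→b6/s0 VC-HIT; vc=[12]
#5 0x75→b14/s0 MISS; vc=[12,6]
#6 0x31→b6/s0 VC-HIT; vc=[12,14]
#7 0x63→b12/s0 VC-HIT; vc=[6,14]
#8 0x37→b6/s0 VC-HIT; vc=[12,14]
#9 0x77→b14/s0 VC-HIT; vc=[12,6]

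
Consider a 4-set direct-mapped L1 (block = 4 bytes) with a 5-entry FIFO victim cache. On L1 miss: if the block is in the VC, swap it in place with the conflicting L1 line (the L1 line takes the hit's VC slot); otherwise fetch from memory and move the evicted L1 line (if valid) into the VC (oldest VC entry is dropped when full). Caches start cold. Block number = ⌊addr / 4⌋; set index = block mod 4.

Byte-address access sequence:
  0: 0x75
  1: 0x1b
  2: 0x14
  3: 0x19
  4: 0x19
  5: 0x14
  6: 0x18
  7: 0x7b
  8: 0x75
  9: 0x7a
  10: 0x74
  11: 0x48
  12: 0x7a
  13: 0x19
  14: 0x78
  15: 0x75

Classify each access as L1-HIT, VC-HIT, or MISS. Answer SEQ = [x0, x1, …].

SEQ = [MISS, MISS, MISS, L1-HIT, L1-HIT, L1-HIT, L1-HIT, MISS, VC-HIT, L1-HIT, L1-HIT, MISS, VC-HIT, VC-HIT, VC-HIT, L1-HIT]

  [0] addr=0x75 blk=29 s=1: MISS | VC []
  [1] addr=0x1b blk=6 s=2: MISS | VC []
  [2] addr=0x14 blk=5 s=1: MISS | VC [29]
  [3] addr=0x19 blk=6 s=2: L1-HIT | VC [29]
  [4] addr=0x19 blk=6 s=2: L1-HIT | VC [29]
  [5] addr=0x14 blk=5 s=1: L1-HIT | VC [29]
  [6] addr=0x18 blk=6 s=2: L1-HIT | VC [29]
  [7] addr=0x7b blk=30 s=2: MISS | VC [29, 6]
  [8] addr=0x75 blk=29 s=1: VC-HIT | VC [5, 6]
  [9] addr=0x7a blk=30 s=2: L1-HIT | VC [5, 6]
  [10] addr=0x74 blk=29 s=1: L1-HIT | VC [5, 6]
  [11] addr=0x48 blk=18 s=2: MISS | VC [5, 6, 30]
  [12] addr=0x7a blk=30 s=2: VC-HIT | VC [5, 6, 18]
  [13] addr=0x19 blk=6 s=2: VC-HIT | VC [5, 30, 18]
  [14] addr=0x78 blk=30 s=2: VC-HIT | VC [5, 6, 18]
  [15] addr=0x75 blk=29 s=1: L1-HIT | VC [5, 6, 18]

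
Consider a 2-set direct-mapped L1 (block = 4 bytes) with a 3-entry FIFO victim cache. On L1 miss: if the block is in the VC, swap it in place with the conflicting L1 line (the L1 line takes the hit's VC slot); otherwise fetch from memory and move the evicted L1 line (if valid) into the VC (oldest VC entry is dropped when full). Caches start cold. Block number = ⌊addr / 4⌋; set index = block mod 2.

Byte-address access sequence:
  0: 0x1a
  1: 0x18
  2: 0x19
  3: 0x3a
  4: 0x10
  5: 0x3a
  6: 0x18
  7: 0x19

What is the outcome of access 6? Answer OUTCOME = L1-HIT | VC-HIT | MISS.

OUTCOME = VC-HIT

  [0] addr=0x1a blk=6 s=0: MISS | VC []
  [1] addr=0x18 blk=6 s=0: L1-HIT | VC []
  [2] addr=0x19 blk=6 s=0: L1-HIT | VC []
  [3] addr=0x3a blk=14 s=0: MISS | VC [6]
  [4] addr=0x10 blk=4 s=0: MISS | VC [6, 14]
  [5] addr=0x3a blk=14 s=0: VC-HIT | VC [6, 4]
  [6] addr=0x18 blk=6 s=0: VC-HIT | VC [14, 4]
  [7] addr=0x19 blk=6 s=0: L1-HIT | VC [14, 4]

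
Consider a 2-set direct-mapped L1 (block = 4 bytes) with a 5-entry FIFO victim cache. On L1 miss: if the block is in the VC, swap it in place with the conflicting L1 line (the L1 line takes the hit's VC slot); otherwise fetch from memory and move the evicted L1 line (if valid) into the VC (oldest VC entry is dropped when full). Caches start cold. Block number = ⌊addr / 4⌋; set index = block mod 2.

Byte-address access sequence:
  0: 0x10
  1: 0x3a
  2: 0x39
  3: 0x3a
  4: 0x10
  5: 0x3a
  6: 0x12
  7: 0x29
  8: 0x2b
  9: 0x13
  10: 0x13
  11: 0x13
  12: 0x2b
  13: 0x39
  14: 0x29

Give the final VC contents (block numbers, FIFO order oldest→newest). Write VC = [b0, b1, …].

0: 0x10 (blk 4, set 0) → MISS  vc=[]
1: 0x3a (blk 14, set 0) → MISS  vc=[4]
2: 0x39 (blk 14, set 0) → L1-HIT  vc=[4]
3: 0x3a (blk 14, set 0) → L1-HIT  vc=[4]
4: 0x10 (blk 4, set 0) → VC-HIT  vc=[14]
5: 0x3a (blk 14, set 0) → VC-HIT  vc=[4]
6: 0x12 (blk 4, set 0) → VC-HIT  vc=[14]
7: 0x29 (blk 10, set 0) → MISS  vc=[14, 4]
8: 0x2b (blk 10, set 0) → L1-HIT  vc=[14, 4]
9: 0x13 (blk 4, set 0) → VC-HIT  vc=[14, 10]
10: 0x13 (blk 4, set 0) → L1-HIT  vc=[14, 10]
11: 0x13 (blk 4, set 0) → L1-HIT  vc=[14, 10]
12: 0x2b (blk 10, set 0) → VC-HIT  vc=[14, 4]
13: 0x39 (blk 14, set 0) → VC-HIT  vc=[10, 4]
14: 0x29 (blk 10, set 0) → VC-HIT  vc=[14, 4]

VC = [14, 4]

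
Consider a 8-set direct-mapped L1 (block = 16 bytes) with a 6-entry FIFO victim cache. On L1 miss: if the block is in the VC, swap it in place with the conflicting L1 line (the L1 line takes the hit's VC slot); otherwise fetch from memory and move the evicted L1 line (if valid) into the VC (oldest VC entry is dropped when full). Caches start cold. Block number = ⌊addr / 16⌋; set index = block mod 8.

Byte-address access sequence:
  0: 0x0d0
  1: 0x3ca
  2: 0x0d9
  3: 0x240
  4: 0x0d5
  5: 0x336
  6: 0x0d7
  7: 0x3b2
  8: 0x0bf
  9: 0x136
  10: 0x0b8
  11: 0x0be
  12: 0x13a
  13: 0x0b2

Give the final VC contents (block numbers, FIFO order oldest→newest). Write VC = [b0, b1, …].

VC = [60, 51, 59, 19]

  [0] addr=0xd0 blk=13 s=5: MISS | VC []
  [1] addr=0x3ca blk=60 s=4: MISS | VC []
  [2] addr=0xd9 blk=13 s=5: L1-HIT | VC []
  [3] addr=0x240 blk=36 s=4: MISS | VC [60]
  [4] addr=0xd5 blk=13 s=5: L1-HIT | VC [60]
  [5] addr=0x336 blk=51 s=3: MISS | VC [60]
  [6] addr=0xd7 blk=13 s=5: L1-HIT | VC [60]
  [7] addr=0x3b2 blk=59 s=3: MISS | VC [60, 51]
  [8] addr=0xbf blk=11 s=3: MISS | VC [60, 51, 59]
  [9] addr=0x136 blk=19 s=3: MISS | VC [60, 51, 59, 11]
  [10] addr=0xb8 blk=11 s=3: VC-HIT | VC [60, 51, 59, 19]
  [11] addr=0xbe blk=11 s=3: L1-HIT | VC [60, 51, 59, 19]
  [12] addr=0x13a blk=19 s=3: VC-HIT | VC [60, 51, 59, 11]
  [13] addr=0xb2 blk=11 s=3: VC-HIT | VC [60, 51, 59, 19]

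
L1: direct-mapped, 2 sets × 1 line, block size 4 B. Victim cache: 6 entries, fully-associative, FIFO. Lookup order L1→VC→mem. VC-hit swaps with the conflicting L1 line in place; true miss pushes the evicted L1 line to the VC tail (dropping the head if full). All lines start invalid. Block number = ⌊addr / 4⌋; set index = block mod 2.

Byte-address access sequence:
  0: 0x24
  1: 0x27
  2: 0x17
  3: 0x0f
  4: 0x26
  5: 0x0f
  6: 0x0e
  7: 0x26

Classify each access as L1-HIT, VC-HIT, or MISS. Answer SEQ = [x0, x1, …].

#0 0x24→b9/s1 MISS; vc=[]
#1 0x27→b9/s1 L1-HIT; vc=[]
#2 0x17→b5/s1 MISS; vc=[9]
#3 0xf→b3/s1 MISS; vc=[9,5]
#4 0x26→b9/s1 VC-HIT; vc=[3,5]
#5 0xf→b3/s1 VC-HIT; vc=[9,5]
#6 0xe→b3/s1 L1-HIT; vc=[9,5]
#7 0x26→b9/s1 VC-HIT; vc=[3,5]

SEQ = [MISS, L1-HIT, MISS, MISS, VC-HIT, VC-HIT, L1-HIT, VC-HIT]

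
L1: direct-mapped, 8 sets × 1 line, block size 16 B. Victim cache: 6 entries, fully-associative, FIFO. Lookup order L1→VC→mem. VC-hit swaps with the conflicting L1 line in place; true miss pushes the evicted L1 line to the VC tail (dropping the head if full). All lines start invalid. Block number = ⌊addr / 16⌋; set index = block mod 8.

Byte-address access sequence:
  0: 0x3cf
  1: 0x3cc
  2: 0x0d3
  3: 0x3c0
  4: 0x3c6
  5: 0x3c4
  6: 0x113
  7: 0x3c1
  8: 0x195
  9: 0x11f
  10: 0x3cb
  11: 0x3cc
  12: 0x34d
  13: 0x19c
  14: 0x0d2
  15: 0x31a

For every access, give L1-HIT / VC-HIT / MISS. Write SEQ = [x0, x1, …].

0: 0x3cf (blk 60, set 4) → MISS  vc=[]
1: 0x3cc (blk 60, set 4) → L1-HIT  vc=[]
2: 0xd3 (blk 13, set 5) → MISS  vc=[]
3: 0x3c0 (blk 60, set 4) → L1-HIT  vc=[]
4: 0x3c6 (blk 60, set 4) → L1-HIT  vc=[]
5: 0x3c4 (blk 60, set 4) → L1-HIT  vc=[]
6: 0x113 (blk 17, set 1) → MISS  vc=[]
7: 0x3c1 (blk 60, set 4) → L1-HIT  vc=[]
8: 0x195 (blk 25, set 1) → MISS  vc=[17]
9: 0x11f (blk 17, set 1) → VC-HIT  vc=[25]
10: 0x3cb (blk 60, set 4) → L1-HIT  vc=[25]
11: 0x3cc (blk 60, set 4) → L1-HIT  vc=[25]
12: 0x34d (blk 52, set 4) → MISS  vc=[25, 60]
13: 0x19c (blk 25, set 1) → VC-HIT  vc=[17, 60]
14: 0xd2 (blk 13, set 5) → L1-HIT  vc=[17, 60]
15: 0x31a (blk 49, set 1) → MISS  vc=[17, 60, 25]

SEQ = [MISS, L1-HIT, MISS, L1-HIT, L1-HIT, L1-HIT, MISS, L1-HIT, MISS, VC-HIT, L1-HIT, L1-HIT, MISS, VC-HIT, L1-HIT, MISS]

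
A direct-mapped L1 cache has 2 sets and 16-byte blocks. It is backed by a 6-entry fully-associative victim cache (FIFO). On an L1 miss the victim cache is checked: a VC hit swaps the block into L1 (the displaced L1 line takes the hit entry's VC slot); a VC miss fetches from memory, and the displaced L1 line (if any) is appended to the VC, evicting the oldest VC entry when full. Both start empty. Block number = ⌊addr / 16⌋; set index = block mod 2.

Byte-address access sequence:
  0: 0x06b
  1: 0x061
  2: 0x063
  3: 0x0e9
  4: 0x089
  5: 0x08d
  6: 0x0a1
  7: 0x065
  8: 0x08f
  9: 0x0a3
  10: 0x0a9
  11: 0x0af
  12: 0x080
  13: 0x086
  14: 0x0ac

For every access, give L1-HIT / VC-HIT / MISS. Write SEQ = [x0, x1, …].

#0 0x6b→b6/s0 MISS; vc=[]
#1 0x61→b6/s0 L1-HIT; vc=[]
#2 0x63→b6/s0 L1-HIT; vc=[]
#3 0xe9→b14/s0 MISS; vc=[6]
#4 0x89→b8/s0 MISS; vc=[6,14]
#5 0x8d→b8/s0 L1-HIT; vc=[6,14]
#6 0xa1→b10/s0 MISS; vc=[6,14,8]
#7 0x65→b6/s0 VC-HIT; vc=[10,14,8]
#8 0x8f→b8/s0 VC-HIT; vc=[10,14,6]
#9 0xa3→b10/s0 VC-HIT; vc=[8,14,6]
#10 0xa9→b10/s0 L1-HIT; vc=[8,14,6]
#11 0xaf→b10/s0 L1-HIT; vc=[8,14,6]
#12 0x80→b8/s0 VC-HIT; vc=[10,14,6]
#13 0x86→b8/s0 L1-HIT; vc=[10,14,6]
#14 0xac→b10/s0 VC-HIT; vc=[8,14,6]

SEQ = [MISS, L1-HIT, L1-HIT, MISS, MISS, L1-HIT, MISS, VC-HIT, VC-HIT, VC-HIT, L1-HIT, L1-HIT, VC-HIT, L1-HIT, VC-HIT]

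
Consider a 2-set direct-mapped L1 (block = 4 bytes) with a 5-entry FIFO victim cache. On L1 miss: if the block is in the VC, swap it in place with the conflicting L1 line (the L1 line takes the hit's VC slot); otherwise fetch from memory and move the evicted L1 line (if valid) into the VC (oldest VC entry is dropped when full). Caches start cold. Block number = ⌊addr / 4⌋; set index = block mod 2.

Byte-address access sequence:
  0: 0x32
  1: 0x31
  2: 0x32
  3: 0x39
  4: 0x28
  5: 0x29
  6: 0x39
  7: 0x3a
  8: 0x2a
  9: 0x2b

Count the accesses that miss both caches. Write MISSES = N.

MISSES = 3

#0 0x32→b12/s0 MISS; vc=[]
#1 0x31→b12/s0 L1-HIT; vc=[]
#2 0x32→b12/s0 L1-HIT; vc=[]
#3 0x39→b14/s0 MISS; vc=[12]
#4 0x28→b10/s0 MISS; vc=[12,14]
#5 0x29→b10/s0 L1-HIT; vc=[12,14]
#6 0x39→b14/s0 VC-HIT; vc=[12,10]
#7 0x3a→b14/s0 L1-HIT; vc=[12,10]
#8 0x2a→b10/s0 VC-HIT; vc=[12,14]
#9 0x2b→b10/s0 L1-HIT; vc=[12,14]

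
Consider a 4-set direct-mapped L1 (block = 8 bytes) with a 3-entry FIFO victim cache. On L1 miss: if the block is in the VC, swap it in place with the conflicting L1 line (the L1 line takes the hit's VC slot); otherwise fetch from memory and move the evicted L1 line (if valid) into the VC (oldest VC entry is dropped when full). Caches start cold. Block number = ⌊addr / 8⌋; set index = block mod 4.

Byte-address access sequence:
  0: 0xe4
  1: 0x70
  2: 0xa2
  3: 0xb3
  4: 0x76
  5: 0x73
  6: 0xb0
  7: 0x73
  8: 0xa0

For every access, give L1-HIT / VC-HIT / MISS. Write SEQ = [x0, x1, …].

SEQ = [MISS, MISS, MISS, MISS, VC-HIT, L1-HIT, VC-HIT, VC-HIT, L1-HIT]

0: 0xe4 (blk 28, set 0) → MISS  vc=[]
1: 0x70 (blk 14, set 2) → MISS  vc=[]
2: 0xa2 (blk 20, set 0) → MISS  vc=[28]
3: 0xb3 (blk 22, set 2) → MISS  vc=[28, 14]
4: 0x76 (blk 14, set 2) → VC-HIT  vc=[28, 22]
5: 0x73 (blk 14, set 2) → L1-HIT  vc=[28, 22]
6: 0xb0 (blk 22, set 2) → VC-HIT  vc=[28, 14]
7: 0x73 (blk 14, set 2) → VC-HIT  vc=[28, 22]
8: 0xa0 (blk 20, set 0) → L1-HIT  vc=[28, 22]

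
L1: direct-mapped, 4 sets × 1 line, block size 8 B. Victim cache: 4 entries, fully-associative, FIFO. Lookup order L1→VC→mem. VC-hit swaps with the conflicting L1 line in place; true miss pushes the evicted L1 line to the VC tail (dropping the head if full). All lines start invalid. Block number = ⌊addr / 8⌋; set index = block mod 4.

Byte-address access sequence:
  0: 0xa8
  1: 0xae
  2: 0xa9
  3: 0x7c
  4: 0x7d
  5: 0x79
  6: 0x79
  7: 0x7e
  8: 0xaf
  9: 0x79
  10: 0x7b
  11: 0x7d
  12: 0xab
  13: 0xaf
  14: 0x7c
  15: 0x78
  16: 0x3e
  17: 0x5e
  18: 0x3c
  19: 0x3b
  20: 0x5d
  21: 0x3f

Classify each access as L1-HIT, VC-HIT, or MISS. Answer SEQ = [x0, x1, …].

#0 0xa8→b21/s1 MISS; vc=[]
#1 0xae→b21/s1 L1-HIT; vc=[]
#2 0xa9→b21/s1 L1-HIT; vc=[]
#3 0x7c→b15/s3 MISS; vc=[]
#4 0x7d→b15/s3 L1-HIT; vc=[]
#5 0x79→b15/s3 L1-HIT; vc=[]
#6 0x79→b15/s3 L1-HIT; vc=[]
#7 0x7e→b15/s3 L1-HIT; vc=[]
#8 0xaf→b21/s1 L1-HIT; vc=[]
#9 0x79→b15/s3 L1-HIT; vc=[]
#10 0x7b→b15/s3 L1-HIT; vc=[]
#11 0x7d→b15/s3 L1-HIT; vc=[]
#12 0xab→b21/s1 L1-HIT; vc=[]
#13 0xaf→b21/s1 L1-HIT; vc=[]
#14 0x7c→b15/s3 L1-HIT; vc=[]
#15 0x78→b15/s3 L1-HIT; vc=[]
#16 0x3e→b7/s3 MISS; vc=[15]
#17 0x5e→b11/s3 MISS; vc=[15,7]
#18 0x3c→b7/s3 VC-HIT; vc=[15,11]
#19 0x3b→b7/s3 L1-HIT; vc=[15,11]
#20 0x5d→b11/s3 VC-HIT; vc=[15,7]
#21 0x3f→b7/s3 VC-HIT; vc=[15,11]

SEQ = [MISS, L1-HIT, L1-HIT, MISS, L1-HIT, L1-HIT, L1-HIT, L1-HIT, L1-HIT, L1-HIT, L1-HIT, L1-HIT, L1-HIT, L1-HIT, L1-HIT, L1-HIT, MISS, MISS, VC-HIT, L1-HIT, VC-HIT, VC-HIT]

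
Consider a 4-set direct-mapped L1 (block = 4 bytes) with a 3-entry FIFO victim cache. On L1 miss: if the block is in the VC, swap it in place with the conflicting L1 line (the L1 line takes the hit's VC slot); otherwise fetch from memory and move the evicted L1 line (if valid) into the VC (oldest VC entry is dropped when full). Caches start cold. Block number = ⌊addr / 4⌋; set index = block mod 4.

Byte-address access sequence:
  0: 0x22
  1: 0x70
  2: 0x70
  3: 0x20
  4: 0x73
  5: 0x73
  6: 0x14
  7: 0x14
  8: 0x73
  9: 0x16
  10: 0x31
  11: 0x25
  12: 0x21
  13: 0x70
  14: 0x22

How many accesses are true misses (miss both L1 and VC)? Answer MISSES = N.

0: 0x22 (blk 8, set 0) → MISS  vc=[]
1: 0x70 (blk 28, set 0) → MISS  vc=[8]
2: 0x70 (blk 28, set 0) → L1-HIT  vc=[8]
3: 0x20 (blk 8, set 0) → VC-HIT  vc=[28]
4: 0x73 (blk 28, set 0) → VC-HIT  vc=[8]
5: 0x73 (blk 28, set 0) → L1-HIT  vc=[8]
6: 0x14 (blk 5, set 1) → MISS  vc=[8]
7: 0x14 (blk 5, set 1) → L1-HIT  vc=[8]
8: 0x73 (blk 28, set 0) → L1-HIT  vc=[8]
9: 0x16 (blk 5, set 1) → L1-HIT  vc=[8]
10: 0x31 (blk 12, set 0) → MISS  vc=[8, 28]
11: 0x25 (blk 9, set 1) → MISS  vc=[8, 28, 5]
12: 0x21 (blk 8, set 0) → VC-HIT  vc=[12, 28, 5]
13: 0x70 (blk 28, set 0) → VC-HIT  vc=[12, 8, 5]
14: 0x22 (blk 8, set 0) → VC-HIT  vc=[12, 28, 5]

MISSES = 5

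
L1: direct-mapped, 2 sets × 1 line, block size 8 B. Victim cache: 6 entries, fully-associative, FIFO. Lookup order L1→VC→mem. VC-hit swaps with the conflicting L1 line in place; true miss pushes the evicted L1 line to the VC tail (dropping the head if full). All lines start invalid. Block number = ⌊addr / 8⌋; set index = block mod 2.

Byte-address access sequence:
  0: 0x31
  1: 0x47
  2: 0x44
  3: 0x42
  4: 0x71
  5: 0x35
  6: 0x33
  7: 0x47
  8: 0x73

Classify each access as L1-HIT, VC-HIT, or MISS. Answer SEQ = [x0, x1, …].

SEQ = [MISS, MISS, L1-HIT, L1-HIT, MISS, VC-HIT, L1-HIT, VC-HIT, VC-HIT]

#0 0x31→b6/s0 MISS; vc=[]
#1 0x47→b8/s0 MISS; vc=[6]
#2 0x44→b8/s0 L1-HIT; vc=[6]
#3 0x42→b8/s0 L1-HIT; vc=[6]
#4 0x71→b14/s0 MISS; vc=[6,8]
#5 0x35→b6/s0 VC-HIT; vc=[14,8]
#6 0x33→b6/s0 L1-HIT; vc=[14,8]
#7 0x47→b8/s0 VC-HIT; vc=[14,6]
#8 0x73→b14/s0 VC-HIT; vc=[8,6]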